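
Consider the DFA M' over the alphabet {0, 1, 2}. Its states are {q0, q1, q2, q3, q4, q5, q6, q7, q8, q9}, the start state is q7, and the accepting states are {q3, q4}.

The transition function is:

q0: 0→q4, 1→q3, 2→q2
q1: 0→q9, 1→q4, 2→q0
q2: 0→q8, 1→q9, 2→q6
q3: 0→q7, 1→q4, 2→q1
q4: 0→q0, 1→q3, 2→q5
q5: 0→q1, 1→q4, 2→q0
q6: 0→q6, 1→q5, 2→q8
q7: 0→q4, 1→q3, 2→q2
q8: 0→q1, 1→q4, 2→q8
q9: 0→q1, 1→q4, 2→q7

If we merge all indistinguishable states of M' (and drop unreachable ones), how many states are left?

6

All states are reachable from the start state.
P0 = {q3,q4} | {q0,q1,q2,q5,q6,q7,q8,q9}.
Split {q0,q1,q2,q5,q6,q7,q8,q9} by δ(·,0) → {q1,q2,q5,q6,q8,q9} and {q0,q7}.
On input 1, block {q1,q2,q5,q6,q8,q9} splits into {q1,q5,q8,q9} and {q2,q6}.
Split {q1,q5,q8,q9} by δ(·,2) → {q1,q5,q9} and {q8}.
Split {q2,q6} by δ(·,0) → {q2} and {q6}.
No further refinement is possible. Final partition (6 blocks): {q3,q4} | {q1,q5,q9} | {q0,q7} | {q2} | {q8} | {q6}.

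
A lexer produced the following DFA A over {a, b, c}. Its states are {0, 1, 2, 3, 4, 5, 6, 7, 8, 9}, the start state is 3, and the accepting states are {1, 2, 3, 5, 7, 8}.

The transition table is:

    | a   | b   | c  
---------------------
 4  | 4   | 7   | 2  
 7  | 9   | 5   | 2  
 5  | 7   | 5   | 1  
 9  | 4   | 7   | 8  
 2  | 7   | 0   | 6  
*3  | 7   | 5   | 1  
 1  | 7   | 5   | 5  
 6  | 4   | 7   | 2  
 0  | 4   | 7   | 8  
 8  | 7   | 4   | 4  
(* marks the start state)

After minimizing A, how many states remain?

4

All states are reachable from the start state.
P0 = {1,2,3,5,7,8} | {0,4,6,9}.
On input a, block {1,2,3,5,7,8} splits into {1,2,3,5,8} and {7}.
Split {1,2,3,5,8} by δ(·,b) → {1,3,5} and {2,8}.
No further refinement is possible. Final partition (4 blocks): {1,3,5} | {0,4,6,9} | {7} | {2,8}.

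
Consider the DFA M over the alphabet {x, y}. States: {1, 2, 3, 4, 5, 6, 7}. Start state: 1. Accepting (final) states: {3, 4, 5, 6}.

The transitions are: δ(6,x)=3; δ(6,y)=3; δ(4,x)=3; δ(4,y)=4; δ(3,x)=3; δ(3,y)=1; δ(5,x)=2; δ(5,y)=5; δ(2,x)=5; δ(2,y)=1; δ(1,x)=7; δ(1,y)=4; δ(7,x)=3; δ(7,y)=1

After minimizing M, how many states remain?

Reachable states from the start: {1,3,4,7}. Unreachable: {2,5,6} — drop them.
P0 = {3,4} | {1,7}.
Refine {3,4} on symbol y: members go to different blocks, giving {3} and {4}.
On input x, block {1,7} splits into {1} and {7}.
Stable partition: {3} | {1} | {4} | {7} — 4 equivalence classes.

4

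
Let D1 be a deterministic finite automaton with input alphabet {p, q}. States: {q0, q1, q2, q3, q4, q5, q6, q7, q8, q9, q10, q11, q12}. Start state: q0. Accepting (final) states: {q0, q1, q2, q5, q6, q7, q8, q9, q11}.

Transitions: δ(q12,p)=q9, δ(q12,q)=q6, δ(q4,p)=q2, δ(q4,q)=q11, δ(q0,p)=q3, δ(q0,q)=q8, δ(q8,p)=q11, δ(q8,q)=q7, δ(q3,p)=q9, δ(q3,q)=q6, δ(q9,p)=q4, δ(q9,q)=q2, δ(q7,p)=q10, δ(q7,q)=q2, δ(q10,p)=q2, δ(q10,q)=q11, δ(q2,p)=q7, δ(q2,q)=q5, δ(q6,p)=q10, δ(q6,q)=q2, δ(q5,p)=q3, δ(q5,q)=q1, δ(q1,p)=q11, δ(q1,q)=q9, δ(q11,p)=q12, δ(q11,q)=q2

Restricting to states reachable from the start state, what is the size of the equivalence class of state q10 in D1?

Every state is reachable, so we keep all 13.
P0 = {q0,q1,q2,q5,q6,q7,q8,q9,q11} | {q3,q4,q10,q12}.
Refine {q0,q1,q2,q5,q6,q7,q8,q9,q11} on symbol p: members go to different blocks, giving {q0,q5,q6,q7,q9,q11} and {q1,q2,q8}.
Refine {q3,q4,q10,q12} on symbol p: members go to different blocks, giving {q3,q12} and {q4,q10}.
Refine {q0,q5,q6,q7,q9,q11} on symbol p: members go to different blocks, giving {q0,q5,q11} and {q6,q7,q9}.
Refine {q1,q2,q8} on symbol p: members go to different blocks, giving {q1,q8} and {q2}.
Split {q0,q5,q11} by δ(·,q) → {q0,q5} and {q11}.
Stable partition: {q0,q5} | {q3,q12} | {q1,q8} | {q4,q10} | {q6,q7,q9} | {q2} | {q11} — 7 equivalence classes.
The equivalence class containing q10 is {q4,q10}, of size 2.

2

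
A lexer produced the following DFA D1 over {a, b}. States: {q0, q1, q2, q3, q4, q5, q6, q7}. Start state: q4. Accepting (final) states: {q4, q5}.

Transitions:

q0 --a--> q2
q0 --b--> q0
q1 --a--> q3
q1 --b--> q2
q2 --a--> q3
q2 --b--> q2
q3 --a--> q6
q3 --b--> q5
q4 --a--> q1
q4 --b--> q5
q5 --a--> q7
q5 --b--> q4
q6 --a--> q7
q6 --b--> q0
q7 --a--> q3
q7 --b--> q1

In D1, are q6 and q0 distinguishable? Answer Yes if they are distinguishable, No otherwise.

No

P0 = {q4,q5} | {q0,q1,q2,q3,q6,q7}.
On input b, block {q0,q1,q2,q3,q6,q7} splits into {q0,q1,q2,q6,q7} and {q3}.
Split {q0,q1,q2,q6,q7} by δ(·,a) → {q1,q2,q7} and {q0,q6}.
No further refinement is possible. Final partition (4 blocks): {q4,q5} | {q1,q2,q7} | {q3} | {q0,q6}.
q6 and q0 lie in the same block of the stable partition, so they are equivalent — no string distinguishes them.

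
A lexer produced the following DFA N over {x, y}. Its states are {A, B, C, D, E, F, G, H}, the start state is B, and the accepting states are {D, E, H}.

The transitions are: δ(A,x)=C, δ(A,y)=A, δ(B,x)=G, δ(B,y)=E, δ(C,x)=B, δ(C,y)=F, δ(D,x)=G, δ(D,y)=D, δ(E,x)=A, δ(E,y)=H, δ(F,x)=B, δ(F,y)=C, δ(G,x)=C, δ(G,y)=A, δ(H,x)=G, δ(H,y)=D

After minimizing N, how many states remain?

4

Every state is reachable, so we keep all 8.
Start with accepting vs non-accepting: {D,E,H} | {A,B,C,F,G}.
Refine {A,B,C,F,G} on symbol y: members go to different blocks, giving {A,C,F,G} and {B}.
Refine {A,C,F,G} on symbol x: members go to different blocks, giving {A,G} and {C,F}.
Stable partition: {D,E,H} | {A,G} | {B} | {C,F} — 4 equivalence classes.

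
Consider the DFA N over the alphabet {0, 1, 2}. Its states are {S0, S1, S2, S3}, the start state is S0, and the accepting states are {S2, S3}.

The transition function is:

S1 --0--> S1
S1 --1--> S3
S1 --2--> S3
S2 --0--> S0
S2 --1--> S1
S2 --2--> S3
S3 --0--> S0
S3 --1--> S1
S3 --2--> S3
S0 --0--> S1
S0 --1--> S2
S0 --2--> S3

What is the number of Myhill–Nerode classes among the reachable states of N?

2

All states are reachable from the start state.
Initial partition by acceptance: {S2,S3} | {S0,S1}.
No further refinement is possible. Final partition (2 blocks): {S2,S3} | {S0,S1}.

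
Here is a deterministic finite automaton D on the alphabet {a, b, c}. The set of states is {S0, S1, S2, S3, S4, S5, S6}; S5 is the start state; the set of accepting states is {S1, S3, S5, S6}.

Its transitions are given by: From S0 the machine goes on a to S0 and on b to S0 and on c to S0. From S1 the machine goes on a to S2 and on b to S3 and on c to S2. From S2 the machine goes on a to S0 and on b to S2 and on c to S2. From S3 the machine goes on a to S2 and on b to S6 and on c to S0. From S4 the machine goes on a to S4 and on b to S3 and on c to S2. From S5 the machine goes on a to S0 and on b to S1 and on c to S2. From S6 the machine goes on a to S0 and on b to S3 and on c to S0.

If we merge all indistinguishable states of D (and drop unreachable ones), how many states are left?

First remove the unreachable states {S4}; 6 states remain.
Start with accepting vs non-accepting: {S1,S3,S5,S6} | {S0,S2}.
No further refinement is possible. Final partition (2 blocks): {S1,S3,S5,S6} | {S0,S2}.

2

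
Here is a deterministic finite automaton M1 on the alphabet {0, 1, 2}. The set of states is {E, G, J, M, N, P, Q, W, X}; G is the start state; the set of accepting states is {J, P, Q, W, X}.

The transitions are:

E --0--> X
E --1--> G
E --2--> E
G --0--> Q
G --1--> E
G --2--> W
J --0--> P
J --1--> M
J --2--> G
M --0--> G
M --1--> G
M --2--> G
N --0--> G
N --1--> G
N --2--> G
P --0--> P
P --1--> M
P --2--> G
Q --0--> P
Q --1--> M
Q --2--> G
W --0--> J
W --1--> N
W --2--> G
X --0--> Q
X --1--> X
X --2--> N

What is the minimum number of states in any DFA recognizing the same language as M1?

5

All states are reachable from the start state.
Initial partition by acceptance: {J,P,Q,W,X} | {E,G,M,N}.
Split {J,P,Q,W,X} by δ(·,1) → {J,P,Q,W} and {X}.
Refine {E,G,M,N} on symbol 0: members go to different blocks, giving {M,N} and {E} and {G}.
Stable partition: {J,P,Q,W} | {M,N} | {X} | {E} | {G} — 5 equivalence classes.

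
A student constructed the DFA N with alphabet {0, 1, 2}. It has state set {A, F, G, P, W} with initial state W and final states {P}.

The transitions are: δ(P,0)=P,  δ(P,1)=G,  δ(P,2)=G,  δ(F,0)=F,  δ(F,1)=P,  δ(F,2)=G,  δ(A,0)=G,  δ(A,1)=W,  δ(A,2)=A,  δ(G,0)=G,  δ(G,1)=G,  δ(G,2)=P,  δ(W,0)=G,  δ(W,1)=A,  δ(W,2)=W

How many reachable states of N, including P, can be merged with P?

1

States {F} cannot be reached from the start state, so discard them.
Initial partition by acceptance: {P} | {A,G,W}.
Split {A,G,W} by δ(·,2) → {A,W} and {G}.
No further refinement is possible. Final partition (3 blocks): {P} | {A,W} | {G}.
The equivalence class containing P is {P}, of size 1.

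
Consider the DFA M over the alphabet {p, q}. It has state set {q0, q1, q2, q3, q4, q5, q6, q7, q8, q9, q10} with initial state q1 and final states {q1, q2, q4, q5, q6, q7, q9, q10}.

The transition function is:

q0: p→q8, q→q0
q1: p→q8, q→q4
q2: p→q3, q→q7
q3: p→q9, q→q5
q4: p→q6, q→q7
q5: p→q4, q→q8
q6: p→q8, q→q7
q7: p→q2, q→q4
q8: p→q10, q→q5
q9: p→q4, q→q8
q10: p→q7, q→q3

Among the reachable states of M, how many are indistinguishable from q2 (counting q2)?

3

Reachable states from the start: {q1,q2,q3,q4,q5,q6,q7,q8,q9,q10}. Unreachable: {q0} — drop them.
Start with accepting vs non-accepting: {q1,q2,q4,q5,q6,q7,q9,q10} | {q3,q8}.
On input p, block {q1,q2,q4,q5,q6,q7,q9,q10} splits into {q4,q5,q7,q9,q10} and {q1,q2,q6}.
Refine {q4,q5,q7,q9,q10} on symbol p: members go to different blocks, giving {q5,q9,q10} and {q4,q7}.
The partition is now stable with 4 blocks: {q5,q9,q10} | {q3,q8} | {q1,q2,q6} | {q4,q7}.
State q2 belongs to the block {q1,q2,q6}, which has 3 states.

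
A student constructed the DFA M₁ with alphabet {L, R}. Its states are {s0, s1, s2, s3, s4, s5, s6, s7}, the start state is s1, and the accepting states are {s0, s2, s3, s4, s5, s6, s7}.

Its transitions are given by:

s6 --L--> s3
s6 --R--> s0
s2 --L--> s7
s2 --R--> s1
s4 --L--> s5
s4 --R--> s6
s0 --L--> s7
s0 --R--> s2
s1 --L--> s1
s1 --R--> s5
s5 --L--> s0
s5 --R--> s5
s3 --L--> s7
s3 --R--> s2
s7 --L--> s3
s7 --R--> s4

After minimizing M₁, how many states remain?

7

Every state is reachable, so we keep all 8.
P0 = {s0,s2,s3,s4,s5,s6,s7} | {s1}.
Split {s0,s2,s3,s4,s5,s6,s7} by δ(·,R) → {s0,s3,s4,s5,s6,s7} and {s2}.
Refine {s0,s3,s4,s5,s6,s7} on symbol R: members go to different blocks, giving {s4,s5,s6,s7} and {s0,s3}.
Refine {s4,s5,s6,s7} on symbol L: members go to different blocks, giving {s5,s6,s7} and {s4}.
On input R, block {s5,s6,s7} splits into {s5} and {s6} and {s7}.
No further refinement is possible. Final partition (7 blocks): {s5} | {s1} | {s2} | {s0,s3} | {s4} | {s6} | {s7}.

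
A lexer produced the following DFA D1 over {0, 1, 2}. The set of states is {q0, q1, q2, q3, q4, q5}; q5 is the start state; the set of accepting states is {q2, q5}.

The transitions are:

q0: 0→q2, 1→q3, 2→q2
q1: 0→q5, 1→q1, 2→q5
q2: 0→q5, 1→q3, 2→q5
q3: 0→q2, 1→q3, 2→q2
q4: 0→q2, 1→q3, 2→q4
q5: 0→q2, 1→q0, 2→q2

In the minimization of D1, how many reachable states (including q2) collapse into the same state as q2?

Reachable states from the start: {q0,q2,q3,q5}. Unreachable: {q1,q4} — drop them.
Start with accepting vs non-accepting: {q2,q5} | {q0,q3}.
The partition is now stable with 2 blocks: {q2,q5} | {q0,q3}.
State q2 belongs to the block {q2,q5}, which has 2 states.

2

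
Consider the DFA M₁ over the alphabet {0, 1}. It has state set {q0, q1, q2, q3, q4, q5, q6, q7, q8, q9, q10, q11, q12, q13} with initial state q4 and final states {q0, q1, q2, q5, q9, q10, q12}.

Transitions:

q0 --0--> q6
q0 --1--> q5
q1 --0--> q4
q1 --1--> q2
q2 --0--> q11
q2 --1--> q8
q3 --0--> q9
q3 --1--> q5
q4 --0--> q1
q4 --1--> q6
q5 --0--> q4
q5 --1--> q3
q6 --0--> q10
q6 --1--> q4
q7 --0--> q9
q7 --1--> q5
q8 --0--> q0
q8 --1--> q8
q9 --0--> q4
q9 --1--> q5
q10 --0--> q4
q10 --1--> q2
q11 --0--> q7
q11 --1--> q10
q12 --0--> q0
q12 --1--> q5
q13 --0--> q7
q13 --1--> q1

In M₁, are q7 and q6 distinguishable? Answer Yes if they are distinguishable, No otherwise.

First remove the unreachable states {q12,q13}; 12 states remain.
P0 = {q0,q1,q2,q5,q9,q10} | {q3,q4,q6,q7,q8,q11}.
On input 1, block {q0,q1,q2,q5,q9,q10} splits into {q0,q1,q9,q10} and {q2,q5}.
On input 0, block {q3,q4,q6,q7,q8,q11} splits into {q3,q4,q6,q7,q8} and {q11}.
On input 1, block {q3,q4,q6,q7,q8} splits into {q4,q6,q8} and {q3,q7}.
On input 0, block {q2,q5} splits into {q2} and {q5}.
Refine {q0,q1,q9,q10} on symbol 1: members go to different blocks, giving {q0,q9} and {q1,q10}.
Refine {q4,q6,q8} on symbol 0: members go to different blocks, giving {q4,q6} and {q8}.
The partition is now stable with 8 blocks: {q0,q9} | {q4,q6} | {q2} | {q11} | {q3,q7} | {q5} | {q1,q10} | {q8}.
q7 and q6 end up in different blocks, so they are distinguishable. For instance, the string '1' is accepted from only q7.

Yes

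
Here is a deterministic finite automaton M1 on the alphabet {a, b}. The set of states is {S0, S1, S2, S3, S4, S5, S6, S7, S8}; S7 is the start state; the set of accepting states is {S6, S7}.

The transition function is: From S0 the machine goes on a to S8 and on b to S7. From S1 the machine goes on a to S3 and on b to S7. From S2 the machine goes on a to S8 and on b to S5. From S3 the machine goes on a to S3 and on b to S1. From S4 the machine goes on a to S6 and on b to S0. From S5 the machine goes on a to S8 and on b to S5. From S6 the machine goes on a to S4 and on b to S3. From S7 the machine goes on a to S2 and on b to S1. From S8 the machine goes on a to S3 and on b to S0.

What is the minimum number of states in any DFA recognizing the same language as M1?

Reachable states from the start: {S0,S1,S2,S3,S5,S7,S8}. Unreachable: {S4,S6} — drop them.
Start with accepting vs non-accepting: {S7} | {S0,S1,S2,S3,S5,S8}.
On input b, block {S0,S1,S2,S3,S5,S8} splits into {S2,S3,S5,S8} and {S0,S1}.
On input b, block {S2,S3,S5,S8} splits into {S2,S5} and {S3,S8}.
No further refinement is possible. Final partition (4 blocks): {S7} | {S2,S5} | {S0,S1} | {S3,S8}.

4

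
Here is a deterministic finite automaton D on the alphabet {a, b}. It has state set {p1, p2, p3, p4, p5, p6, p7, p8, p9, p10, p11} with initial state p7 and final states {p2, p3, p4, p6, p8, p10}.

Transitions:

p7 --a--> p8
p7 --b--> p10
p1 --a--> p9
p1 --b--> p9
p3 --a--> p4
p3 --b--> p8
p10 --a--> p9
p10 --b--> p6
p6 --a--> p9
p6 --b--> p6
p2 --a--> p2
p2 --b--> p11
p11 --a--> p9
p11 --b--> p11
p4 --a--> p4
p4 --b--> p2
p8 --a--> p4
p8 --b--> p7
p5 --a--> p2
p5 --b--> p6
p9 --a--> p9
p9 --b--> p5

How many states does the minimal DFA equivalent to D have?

States {p1,p3} cannot be reached from the start state, so discard them.
Initial partition by acceptance: {p2,p4,p6,p8,p10} | {p5,p7,p9,p11}.
Split {p2,p4,p6,p8,p10} by δ(·,a) → {p2,p4,p8} and {p6,p10}.
Split {p2,p4,p8} by δ(·,b) → {p2,p8} and {p4}.
On input a, block {p2,p8} splits into {p2} and {p8}.
Refine {p5,p7,p9,p11} on symbol a: members go to different blocks, giving {p9,p11} and {p5} and {p7}.
Split {p9,p11} by δ(·,b) → {p9} and {p11}.
The partition is now stable with 8 blocks: {p2} | {p9} | {p6,p10} | {p4} | {p8} | {p5} | {p7} | {p11}.

8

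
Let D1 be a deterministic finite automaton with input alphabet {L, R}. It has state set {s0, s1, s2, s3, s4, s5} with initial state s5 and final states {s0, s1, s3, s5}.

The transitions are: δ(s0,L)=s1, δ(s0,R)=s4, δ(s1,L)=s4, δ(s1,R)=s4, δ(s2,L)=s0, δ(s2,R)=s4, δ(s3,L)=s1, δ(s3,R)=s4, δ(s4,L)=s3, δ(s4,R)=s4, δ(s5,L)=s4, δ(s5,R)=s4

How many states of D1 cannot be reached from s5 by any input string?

Starting at s5 and following transitions, the reachable set is {s1, s3, s4, s5}. That leaves s0, s2 unreachable — 2 in total.

2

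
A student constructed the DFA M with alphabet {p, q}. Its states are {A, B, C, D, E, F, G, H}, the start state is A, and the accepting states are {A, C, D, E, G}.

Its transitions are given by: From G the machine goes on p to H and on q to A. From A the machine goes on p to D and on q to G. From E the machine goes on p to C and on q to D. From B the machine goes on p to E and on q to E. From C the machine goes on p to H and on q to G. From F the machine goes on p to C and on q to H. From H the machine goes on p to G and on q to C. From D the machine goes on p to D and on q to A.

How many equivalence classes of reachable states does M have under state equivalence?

5

States {B,E,F} cannot be reached from the start state, so discard them.
Initial partition by acceptance: {A,C,D,G} | {H}.
Split {A,C,D,G} by δ(·,p) → {A,D} and {C,G}.
On input q, block {A,D} splits into {A} and {D}.
On input q, block {C,G} splits into {C} and {G}.
No further refinement is possible. Final partition (5 blocks): {A} | {H} | {C} | {D} | {G}.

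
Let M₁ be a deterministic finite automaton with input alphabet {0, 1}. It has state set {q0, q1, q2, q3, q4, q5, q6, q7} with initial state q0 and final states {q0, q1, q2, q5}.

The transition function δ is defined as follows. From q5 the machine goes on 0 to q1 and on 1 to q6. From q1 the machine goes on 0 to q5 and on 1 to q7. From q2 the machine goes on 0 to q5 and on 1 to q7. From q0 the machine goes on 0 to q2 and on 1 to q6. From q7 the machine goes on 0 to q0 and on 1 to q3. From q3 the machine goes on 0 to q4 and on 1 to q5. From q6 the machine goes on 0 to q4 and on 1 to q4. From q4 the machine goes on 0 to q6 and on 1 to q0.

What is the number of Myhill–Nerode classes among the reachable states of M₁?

Start with accepting vs non-accepting: {q0,q1,q2,q5} | {q3,q4,q6,q7}.
Refine {q3,q4,q6,q7} on symbol 0: members go to different blocks, giving {q3,q4,q6} and {q7}.
On input 1, block {q0,q1,q2,q5} splits into {q0,q5} and {q1,q2}.
Split {q3,q4,q6} by δ(·,1) → {q3,q4} and {q6}.
On input 0, block {q3,q4} splits into {q3} and {q4}.
The partition is now stable with 6 blocks: {q0,q5} | {q3} | {q7} | {q1,q2} | {q6} | {q4}.

6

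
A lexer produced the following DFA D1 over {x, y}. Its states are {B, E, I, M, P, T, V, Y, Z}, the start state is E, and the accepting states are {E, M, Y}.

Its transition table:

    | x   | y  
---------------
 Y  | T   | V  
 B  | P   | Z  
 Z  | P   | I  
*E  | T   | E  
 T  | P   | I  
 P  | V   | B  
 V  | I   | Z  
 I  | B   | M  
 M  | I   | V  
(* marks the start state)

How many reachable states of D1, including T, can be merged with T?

First remove the unreachable states {Y}; 8 states remain.
Start with accepting vs non-accepting: {E,M} | {B,I,P,T,V,Z}.
Refine {E,M} on symbol y: members go to different blocks, giving {E} and {M}.
Split {B,I,P,T,V,Z} by δ(·,y) → {B,P,T,V,Z} and {I}.
Split {B,P,T,V,Z} by δ(·,x) → {B,P,T,Z} and {V}.
On input x, block {B,P,T,Z} splits into {B,T,Z} and {P}.
Refine {B,T,Z} on symbol y: members go to different blocks, giving {T,Z} and {B}.
Stable partition: {E} | {T,Z} | {M} | {I} | {V} | {P} | {B} — 7 equivalence classes.
The equivalence class containing T is {T,Z}, of size 2.

2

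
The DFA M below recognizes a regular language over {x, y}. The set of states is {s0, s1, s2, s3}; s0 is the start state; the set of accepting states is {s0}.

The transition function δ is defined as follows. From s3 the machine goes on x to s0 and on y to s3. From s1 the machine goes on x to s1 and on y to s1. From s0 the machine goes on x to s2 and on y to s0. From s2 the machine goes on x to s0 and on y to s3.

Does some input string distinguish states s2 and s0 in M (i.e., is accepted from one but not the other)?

Yes

States {s1} cannot be reached from the start state, so discard them.
P0 = {s0} | {s2,s3}.
The partition is now stable with 2 blocks: {s0} | {s2,s3}.
s2 and s0 end up in different blocks, so they are distinguishable. For instance, the string 'ε' is accepted from only s0.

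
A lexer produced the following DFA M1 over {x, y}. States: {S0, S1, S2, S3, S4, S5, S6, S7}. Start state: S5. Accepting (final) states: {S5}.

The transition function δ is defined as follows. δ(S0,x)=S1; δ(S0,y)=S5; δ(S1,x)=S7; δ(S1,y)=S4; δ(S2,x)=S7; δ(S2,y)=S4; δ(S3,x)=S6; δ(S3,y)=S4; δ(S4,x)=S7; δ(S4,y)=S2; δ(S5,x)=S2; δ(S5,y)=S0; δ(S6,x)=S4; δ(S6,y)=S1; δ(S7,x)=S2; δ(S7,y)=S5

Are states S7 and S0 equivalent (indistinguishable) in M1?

Yes

States {S3,S6} cannot be reached from the start state, so discard them.
Start with accepting vs non-accepting: {S5} | {S0,S1,S2,S4,S7}.
On input y, block {S0,S1,S2,S4,S7} splits into {S1,S2,S4} and {S0,S7}.
Stable partition: {S5} | {S1,S2,S4} | {S0,S7} — 3 equivalence classes.
S7 and S0 lie in the same block of the stable partition, so they are equivalent — no string distinguishes them.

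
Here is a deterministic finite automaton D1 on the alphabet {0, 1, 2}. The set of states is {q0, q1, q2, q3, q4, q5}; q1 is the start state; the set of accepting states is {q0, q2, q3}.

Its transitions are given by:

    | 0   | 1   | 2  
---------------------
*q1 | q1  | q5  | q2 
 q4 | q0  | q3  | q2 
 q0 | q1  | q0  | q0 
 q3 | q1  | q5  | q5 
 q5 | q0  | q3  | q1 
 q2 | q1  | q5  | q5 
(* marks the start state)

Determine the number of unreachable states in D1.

1

BFS from q1 reaches {q0, q1, q2, q3, q5}; the 1 state(s) q4 are never visited.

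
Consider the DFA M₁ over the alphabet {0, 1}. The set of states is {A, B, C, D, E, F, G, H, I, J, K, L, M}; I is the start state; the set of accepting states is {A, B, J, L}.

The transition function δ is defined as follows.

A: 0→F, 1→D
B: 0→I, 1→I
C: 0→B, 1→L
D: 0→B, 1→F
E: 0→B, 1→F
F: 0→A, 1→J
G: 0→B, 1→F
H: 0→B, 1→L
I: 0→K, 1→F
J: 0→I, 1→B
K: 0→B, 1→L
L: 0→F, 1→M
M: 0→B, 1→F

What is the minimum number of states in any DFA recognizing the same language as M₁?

7

First remove the unreachable states {C,E,G,H}; 9 states remain.
Start with accepting vs non-accepting: {A,B,J,L} | {D,F,I,K,M}.
Split {A,B,J,L} by δ(·,1) → {A,B,L} and {J}.
Split {D,F,I,K,M} by δ(·,0) → {D,F,K,M} and {I}.
Split {A,B,L} by δ(·,0) → {A,L} and {B}.
Split {D,F,K,M} by δ(·,0) → {D,K,M} and {F}.
Refine {D,K,M} on symbol 1: members go to different blocks, giving {D,M} and {K}.
Stable partition: {A,L} | {D,M} | {J} | {I} | {B} | {F} | {K} — 7 equivalence classes.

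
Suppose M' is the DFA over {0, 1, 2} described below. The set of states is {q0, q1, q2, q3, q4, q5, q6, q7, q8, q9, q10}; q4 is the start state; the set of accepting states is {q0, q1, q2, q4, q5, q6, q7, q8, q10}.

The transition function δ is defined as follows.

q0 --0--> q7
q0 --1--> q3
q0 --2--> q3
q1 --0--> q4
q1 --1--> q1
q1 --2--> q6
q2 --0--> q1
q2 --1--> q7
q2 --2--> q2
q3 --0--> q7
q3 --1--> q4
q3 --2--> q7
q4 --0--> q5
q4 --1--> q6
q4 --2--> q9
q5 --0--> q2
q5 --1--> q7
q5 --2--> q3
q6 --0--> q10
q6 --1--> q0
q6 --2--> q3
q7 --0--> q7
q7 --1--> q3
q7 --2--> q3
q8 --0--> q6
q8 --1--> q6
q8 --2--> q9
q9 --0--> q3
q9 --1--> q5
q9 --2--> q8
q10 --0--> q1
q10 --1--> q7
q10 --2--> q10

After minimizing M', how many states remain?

7

Initial partition by acceptance: {q0,q1,q2,q4,q5,q6,q7,q8,q10} | {q3,q9}.
On input 1, block {q0,q1,q2,q4,q5,q6,q7,q8,q10} splits into {q1,q2,q4,q5,q6,q8,q10} and {q0,q7}.
Refine {q1,q2,q4,q5,q6,q8,q10} on symbol 1: members go to different blocks, giving {q2,q5,q6,q10} and {q1,q4,q8}.
Split {q2,q5,q6,q10} by δ(·,0) → {q2,q10} and {q5,q6}.
Split {q3,q9} by δ(·,0) → {q3} and {q9}.
On input 0, block {q1,q4,q8} splits into {q4,q8} and {q1}.
The partition is now stable with 7 blocks: {q2,q10} | {q3} | {q0,q7} | {q4,q8} | {q5,q6} | {q9} | {q1}.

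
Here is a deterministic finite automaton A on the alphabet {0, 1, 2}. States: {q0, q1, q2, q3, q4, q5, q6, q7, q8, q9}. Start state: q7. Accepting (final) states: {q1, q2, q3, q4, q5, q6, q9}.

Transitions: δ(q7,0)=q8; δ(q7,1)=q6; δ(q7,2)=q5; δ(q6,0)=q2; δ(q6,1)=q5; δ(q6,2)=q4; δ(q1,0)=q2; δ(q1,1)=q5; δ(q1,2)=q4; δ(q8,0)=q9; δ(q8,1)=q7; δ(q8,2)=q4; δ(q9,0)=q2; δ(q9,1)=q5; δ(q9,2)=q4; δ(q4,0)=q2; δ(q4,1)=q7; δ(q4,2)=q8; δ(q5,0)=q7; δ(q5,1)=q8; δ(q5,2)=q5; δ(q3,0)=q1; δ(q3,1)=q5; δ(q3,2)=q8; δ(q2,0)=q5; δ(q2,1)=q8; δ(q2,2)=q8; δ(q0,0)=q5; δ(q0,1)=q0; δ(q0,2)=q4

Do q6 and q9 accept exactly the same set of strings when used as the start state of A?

First remove the unreachable states {q0,q1,q3}; 7 states remain.
Start with accepting vs non-accepting: {q2,q4,q5,q6,q9} | {q7,q8}.
Split {q2,q4,q5,q6,q9} by δ(·,0) → {q2,q4,q6,q9} and {q5}.
Split {q2,q4,q6,q9} by δ(·,0) → {q4,q6,q9} and {q2}.
On input 1, block {q4,q6,q9} splits into {q6,q9} and {q4}.
On input 0, block {q7,q8} splits into {q7} and {q8}.
No further refinement is possible. Final partition (6 blocks): {q6,q9} | {q7} | {q5} | {q2} | {q4} | {q8}.
q6 and q9 lie in the same block of the stable partition, so they are equivalent — no string distinguishes them.

Yes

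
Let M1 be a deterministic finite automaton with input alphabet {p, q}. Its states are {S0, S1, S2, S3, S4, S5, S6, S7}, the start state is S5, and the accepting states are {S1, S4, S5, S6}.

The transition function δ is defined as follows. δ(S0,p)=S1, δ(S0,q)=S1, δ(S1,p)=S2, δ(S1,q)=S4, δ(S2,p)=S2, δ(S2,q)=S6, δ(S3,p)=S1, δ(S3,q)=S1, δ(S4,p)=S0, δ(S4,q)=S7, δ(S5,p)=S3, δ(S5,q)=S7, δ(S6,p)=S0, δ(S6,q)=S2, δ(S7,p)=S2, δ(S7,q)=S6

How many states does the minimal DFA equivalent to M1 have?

All states are reachable from the start state.
P0 = {S1,S4,S5,S6} | {S0,S2,S3,S7}.
On input q, block {S1,S4,S5,S6} splits into {S4,S5,S6} and {S1}.
Refine {S0,S2,S3,S7} on symbol p: members go to different blocks, giving {S0,S3} and {S2,S7}.
No further refinement is possible. Final partition (4 blocks): {S4,S5,S6} | {S0,S3} | {S1} | {S2,S7}.

4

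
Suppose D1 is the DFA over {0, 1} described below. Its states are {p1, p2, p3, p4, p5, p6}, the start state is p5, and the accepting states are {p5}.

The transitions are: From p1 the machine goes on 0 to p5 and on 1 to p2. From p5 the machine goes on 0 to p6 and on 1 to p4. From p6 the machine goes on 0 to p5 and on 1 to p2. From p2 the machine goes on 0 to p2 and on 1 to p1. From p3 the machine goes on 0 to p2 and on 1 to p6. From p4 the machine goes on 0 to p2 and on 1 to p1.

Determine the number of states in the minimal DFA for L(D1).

3

States {p3} cannot be reached from the start state, so discard them.
P0 = {p5} | {p1,p2,p4,p6}.
On input 0, block {p1,p2,p4,p6} splits into {p1,p6} and {p2,p4}.
The partition is now stable with 3 blocks: {p5} | {p1,p6} | {p2,p4}.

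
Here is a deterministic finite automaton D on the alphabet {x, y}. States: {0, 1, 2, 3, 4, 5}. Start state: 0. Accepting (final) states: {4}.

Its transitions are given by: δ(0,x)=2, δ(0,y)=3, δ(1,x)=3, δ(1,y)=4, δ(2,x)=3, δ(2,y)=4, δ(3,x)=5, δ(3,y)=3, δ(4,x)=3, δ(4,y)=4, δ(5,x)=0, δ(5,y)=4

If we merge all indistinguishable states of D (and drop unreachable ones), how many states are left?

Reachable states from the start: {0,2,3,4,5}. Unreachable: {1} — drop them.
Initial partition by acceptance: {4} | {0,2,3,5}.
Refine {0,2,3,5} on symbol y: members go to different blocks, giving {0,3} and {2,5}.
No further refinement is possible. Final partition (3 blocks): {4} | {0,3} | {2,5}.

3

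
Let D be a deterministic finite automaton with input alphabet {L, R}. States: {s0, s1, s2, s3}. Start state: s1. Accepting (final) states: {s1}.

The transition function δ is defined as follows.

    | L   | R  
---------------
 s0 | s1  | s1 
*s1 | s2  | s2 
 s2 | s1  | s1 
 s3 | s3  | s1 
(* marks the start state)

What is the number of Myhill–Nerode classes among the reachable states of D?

2

Reachable states from the start: {s1,s2}. Unreachable: {s0,s3} — drop them.
P0 = {s1} | {s2}.
No further refinement is possible. Final partition (2 blocks): {s1} | {s2}.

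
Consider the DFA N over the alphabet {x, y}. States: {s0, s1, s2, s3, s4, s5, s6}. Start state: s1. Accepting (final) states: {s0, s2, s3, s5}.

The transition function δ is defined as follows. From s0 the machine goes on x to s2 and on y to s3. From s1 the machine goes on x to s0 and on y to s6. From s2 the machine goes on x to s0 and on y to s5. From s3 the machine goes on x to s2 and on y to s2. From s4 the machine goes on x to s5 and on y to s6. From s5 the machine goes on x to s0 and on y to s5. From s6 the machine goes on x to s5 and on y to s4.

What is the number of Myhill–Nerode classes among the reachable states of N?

Every state is reachable, so we keep all 7.
Start with accepting vs non-accepting: {s0,s2,s3,s5} | {s1,s4,s6}.
The partition is now stable with 2 blocks: {s0,s2,s3,s5} | {s1,s4,s6}.

2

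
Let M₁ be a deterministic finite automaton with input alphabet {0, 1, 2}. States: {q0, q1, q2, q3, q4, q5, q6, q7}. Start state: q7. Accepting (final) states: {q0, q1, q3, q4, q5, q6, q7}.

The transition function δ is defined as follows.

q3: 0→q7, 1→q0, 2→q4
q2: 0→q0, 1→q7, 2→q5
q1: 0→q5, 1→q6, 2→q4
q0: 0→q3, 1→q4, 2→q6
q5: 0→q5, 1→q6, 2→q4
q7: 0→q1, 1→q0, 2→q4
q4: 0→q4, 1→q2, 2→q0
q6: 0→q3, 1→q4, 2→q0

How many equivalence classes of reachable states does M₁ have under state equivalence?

4

Every state is reachable, so we keep all 8.
P0 = {q0,q1,q3,q4,q5,q6,q7} | {q2}.
Split {q0,q1,q3,q4,q5,q6,q7} by δ(·,1) → {q0,q1,q3,q5,q6,q7} and {q4}.
On input 1, block {q0,q1,q3,q5,q6,q7} splits into {q1,q3,q5,q7} and {q0,q6}.
Stable partition: {q1,q3,q5,q7} | {q2} | {q4} | {q0,q6} — 4 equivalence classes.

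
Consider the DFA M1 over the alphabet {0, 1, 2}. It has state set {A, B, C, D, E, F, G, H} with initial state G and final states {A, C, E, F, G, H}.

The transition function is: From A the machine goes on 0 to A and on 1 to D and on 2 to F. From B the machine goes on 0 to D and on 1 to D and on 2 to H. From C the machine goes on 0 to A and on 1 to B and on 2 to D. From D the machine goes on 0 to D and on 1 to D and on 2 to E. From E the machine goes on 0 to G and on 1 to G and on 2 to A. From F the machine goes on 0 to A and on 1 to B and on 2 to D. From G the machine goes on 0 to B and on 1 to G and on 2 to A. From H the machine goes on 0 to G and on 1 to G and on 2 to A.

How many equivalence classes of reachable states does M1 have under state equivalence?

First remove the unreachable states {C}; 7 states remain.
P0 = {A,E,F,G,H} | {B,D}.
Refine {A,E,F,G,H} on symbol 0: members go to different blocks, giving {A,E,F,H} and {G}.
On input 0, block {A,E,F,H} splits into {A,F} and {E,H}.
Refine {A,F} on symbol 2: members go to different blocks, giving {A} and {F}.
Stable partition: {A} | {B,D} | {G} | {E,H} | {F} — 5 equivalence classes.

5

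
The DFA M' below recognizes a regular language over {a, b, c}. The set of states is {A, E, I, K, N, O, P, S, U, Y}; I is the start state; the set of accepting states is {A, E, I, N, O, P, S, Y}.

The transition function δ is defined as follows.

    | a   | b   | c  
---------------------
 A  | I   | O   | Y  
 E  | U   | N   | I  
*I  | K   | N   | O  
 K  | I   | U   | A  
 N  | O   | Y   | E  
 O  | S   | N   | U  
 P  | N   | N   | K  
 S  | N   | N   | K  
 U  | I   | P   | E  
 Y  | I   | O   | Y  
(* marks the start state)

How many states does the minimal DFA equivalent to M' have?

Every state is reachable, so we keep all 10.
Start with accepting vs non-accepting: {A,E,I,N,O,P,S,Y} | {K,U}.
On input a, block {A,E,I,N,O,P,S,Y} splits into {A,N,O,P,S,Y} and {E,I}.
Split {A,N,O,P,S,Y} by δ(·,a) → {N,O,P,S} and {A,Y}.
On input b, block {N,O,P,S} splits into {O,P,S} and {N}.
Refine {O,P,S} on symbol a: members go to different blocks, giving {P,S} and {O}.
Split {K,U} by δ(·,b) → {U} and {K}.
Refine {E,I} on symbol a: members go to different blocks, giving {I} and {E}.
Stable partition: {P,S} | {U} | {I} | {A,Y} | {N} | {O} | {K} | {E} — 8 equivalence classes.

8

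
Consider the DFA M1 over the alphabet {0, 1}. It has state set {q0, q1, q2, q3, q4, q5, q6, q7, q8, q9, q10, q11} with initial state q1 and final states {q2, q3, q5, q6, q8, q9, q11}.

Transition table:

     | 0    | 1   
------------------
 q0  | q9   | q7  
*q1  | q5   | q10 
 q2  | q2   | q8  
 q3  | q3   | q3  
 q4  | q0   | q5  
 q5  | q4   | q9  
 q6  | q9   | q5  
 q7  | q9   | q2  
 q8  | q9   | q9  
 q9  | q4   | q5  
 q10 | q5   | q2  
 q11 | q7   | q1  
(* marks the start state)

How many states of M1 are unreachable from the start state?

3

Starting at q1 and following transitions, the reachable set is {q0, q1, q2, q4, q5, q7, q8, q9, q10}. That leaves q3, q6, q11 unreachable — 3 in total.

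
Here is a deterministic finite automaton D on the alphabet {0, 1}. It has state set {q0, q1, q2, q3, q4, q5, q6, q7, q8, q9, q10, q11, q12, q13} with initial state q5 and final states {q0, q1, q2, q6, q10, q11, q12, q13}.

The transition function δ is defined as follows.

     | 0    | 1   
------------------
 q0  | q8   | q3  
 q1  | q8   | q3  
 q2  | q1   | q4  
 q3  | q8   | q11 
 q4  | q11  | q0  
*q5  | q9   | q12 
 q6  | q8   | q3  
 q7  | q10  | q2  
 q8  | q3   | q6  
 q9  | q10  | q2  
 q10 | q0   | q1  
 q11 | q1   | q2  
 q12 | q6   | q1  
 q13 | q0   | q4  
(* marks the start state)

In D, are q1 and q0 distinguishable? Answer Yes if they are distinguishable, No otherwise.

Reachable states from the start: {q0,q1,q2,q3,q4,q5,q6,q8,q9,q10,q11,q12}. Unreachable: {q7,q13} — drop them.
P0 = {q0,q1,q2,q6,q10,q11,q12} | {q3,q4,q5,q8,q9}.
Refine {q0,q1,q2,q6,q10,q11,q12} on symbol 0: members go to different blocks, giving {q2,q10,q11,q12} and {q0,q1,q6}.
Refine {q2,q10,q11,q12} on symbol 1: members go to different blocks, giving {q10,q12} and {q2} and {q11}.
Split {q3,q4,q5,q8,q9} by δ(·,0) → {q3,q5,q8} and {q4} and {q9}.
On input 0, block {q3,q5,q8} splits into {q3,q8} and {q5}.
Split {q3,q8} by δ(·,1) → {q3} and {q8}.
Stable partition: {q10,q12} | {q3} | {q0,q1,q6} | {q2} | {q11} | {q4} | {q9} | {q5} | {q8} — 9 equivalence classes.
q1 and q0 lie in the same block of the stable partition, so they are equivalent — no string distinguishes them.

No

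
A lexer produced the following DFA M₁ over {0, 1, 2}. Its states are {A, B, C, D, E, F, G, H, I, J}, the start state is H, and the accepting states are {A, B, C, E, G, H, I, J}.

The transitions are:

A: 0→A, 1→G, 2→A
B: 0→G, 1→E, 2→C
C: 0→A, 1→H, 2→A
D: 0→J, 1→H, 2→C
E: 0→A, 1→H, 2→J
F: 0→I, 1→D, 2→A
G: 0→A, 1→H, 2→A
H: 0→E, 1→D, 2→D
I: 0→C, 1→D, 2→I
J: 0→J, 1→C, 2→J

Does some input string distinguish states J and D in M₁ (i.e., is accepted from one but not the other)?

Yes

Reachable states from the start: {A,C,D,E,G,H,J}. Unreachable: {B,F,I} — drop them.
Start with accepting vs non-accepting: {A,C,E,G,H,J} | {D}.
Split {A,C,E,G,H,J} by δ(·,1) → {A,C,E,G,J} and {H}.
On input 1, block {A,C,E,G,J} splits into {C,E,G} and {A,J}.
Stable partition: {C,E,G} | {D} | {H} | {A,J} — 4 equivalence classes.
J and D end up in different blocks, so they are distinguishable. For instance, the string 'ε' is accepted from only J.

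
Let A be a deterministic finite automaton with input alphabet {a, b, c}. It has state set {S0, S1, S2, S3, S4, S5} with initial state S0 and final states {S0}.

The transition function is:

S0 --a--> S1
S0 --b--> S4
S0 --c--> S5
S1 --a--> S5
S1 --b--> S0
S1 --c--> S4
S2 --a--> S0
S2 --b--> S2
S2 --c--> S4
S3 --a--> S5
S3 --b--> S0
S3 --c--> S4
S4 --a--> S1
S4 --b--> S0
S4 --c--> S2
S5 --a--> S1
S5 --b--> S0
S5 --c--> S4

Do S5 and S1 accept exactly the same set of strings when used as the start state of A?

Yes

Reachable states from the start: {S0,S1,S2,S4,S5}. Unreachable: {S3} — drop them.
P0 = {S0} | {S1,S2,S4,S5}.
On input a, block {S1,S2,S4,S5} splits into {S1,S4,S5} and {S2}.
Split {S1,S4,S5} by δ(·,c) → {S1,S5} and {S4}.
The partition is now stable with 4 blocks: {S0} | {S1,S5} | {S2} | {S4}.
S5 and S1 lie in the same block of the stable partition, so they are equivalent — no string distinguishes them.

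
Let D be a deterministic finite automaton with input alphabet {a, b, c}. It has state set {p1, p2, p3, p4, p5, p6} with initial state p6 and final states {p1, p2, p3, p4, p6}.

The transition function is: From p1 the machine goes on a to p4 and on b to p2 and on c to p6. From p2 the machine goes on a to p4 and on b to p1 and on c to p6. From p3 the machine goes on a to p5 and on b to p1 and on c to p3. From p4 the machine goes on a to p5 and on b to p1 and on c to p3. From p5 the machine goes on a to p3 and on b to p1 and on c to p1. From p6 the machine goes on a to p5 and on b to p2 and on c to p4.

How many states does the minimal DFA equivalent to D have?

3

Every state is reachable, so we keep all 6.
P0 = {p1,p2,p3,p4,p6} | {p5}.
On input a, block {p1,p2,p3,p4,p6} splits into {p3,p4,p6} and {p1,p2}.
The partition is now stable with 3 blocks: {p3,p4,p6} | {p5} | {p1,p2}.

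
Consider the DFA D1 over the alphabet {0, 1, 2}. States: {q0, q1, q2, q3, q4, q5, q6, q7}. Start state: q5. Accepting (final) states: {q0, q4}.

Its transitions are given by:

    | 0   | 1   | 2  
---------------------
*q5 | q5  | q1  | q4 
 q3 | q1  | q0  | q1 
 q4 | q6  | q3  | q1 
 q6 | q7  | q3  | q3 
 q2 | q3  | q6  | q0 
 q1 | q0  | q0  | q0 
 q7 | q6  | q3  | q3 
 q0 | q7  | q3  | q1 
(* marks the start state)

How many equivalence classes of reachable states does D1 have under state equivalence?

5

First remove the unreachable states {q2}; 7 states remain.
Start with accepting vs non-accepting: {q0,q4} | {q1,q3,q5,q6,q7}.
Refine {q1,q3,q5,q6,q7} on symbol 0: members go to different blocks, giving {q3,q5,q6,q7} and {q1}.
Split {q3,q5,q6,q7} by δ(·,0) → {q5,q6,q7} and {q3}.
On input 1, block {q5,q6,q7} splits into {q6,q7} and {q5}.
No further refinement is possible. Final partition (5 blocks): {q0,q4} | {q6,q7} | {q1} | {q3} | {q5}.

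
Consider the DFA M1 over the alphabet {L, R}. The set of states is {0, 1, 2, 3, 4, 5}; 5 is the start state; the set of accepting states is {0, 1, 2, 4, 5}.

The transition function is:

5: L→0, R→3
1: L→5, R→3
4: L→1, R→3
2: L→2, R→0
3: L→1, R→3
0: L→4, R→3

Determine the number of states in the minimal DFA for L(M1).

2

Reachable states from the start: {0,1,3,4,5}. Unreachable: {2} — drop them.
Start with accepting vs non-accepting: {0,1,4,5} | {3}.
Stable partition: {0,1,4,5} | {3} — 2 equivalence classes.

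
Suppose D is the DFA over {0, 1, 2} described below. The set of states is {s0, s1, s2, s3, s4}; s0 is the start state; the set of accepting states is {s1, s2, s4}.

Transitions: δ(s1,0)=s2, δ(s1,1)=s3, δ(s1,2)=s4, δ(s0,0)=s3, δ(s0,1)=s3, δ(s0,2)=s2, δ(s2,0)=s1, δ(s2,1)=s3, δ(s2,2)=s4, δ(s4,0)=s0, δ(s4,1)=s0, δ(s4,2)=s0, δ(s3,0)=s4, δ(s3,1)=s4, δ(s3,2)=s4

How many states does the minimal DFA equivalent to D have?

4

Every state is reachable, so we keep all 5.
P0 = {s1,s2,s4} | {s0,s3}.
Split {s1,s2,s4} by δ(·,0) → {s1,s2} and {s4}.
Split {s0,s3} by δ(·,0) → {s0} and {s3}.
No further refinement is possible. Final partition (4 blocks): {s1,s2} | {s0} | {s4} | {s3}.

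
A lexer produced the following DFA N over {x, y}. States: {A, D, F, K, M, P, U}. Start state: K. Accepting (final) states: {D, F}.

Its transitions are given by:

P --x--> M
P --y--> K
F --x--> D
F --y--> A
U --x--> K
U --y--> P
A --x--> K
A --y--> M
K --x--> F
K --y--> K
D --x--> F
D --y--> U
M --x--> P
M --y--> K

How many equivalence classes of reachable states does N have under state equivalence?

4

Every state is reachable, so we keep all 7.
P0 = {D,F} | {A,K,M,P,U}.
Split {A,K,M,P,U} by δ(·,x) → {A,M,P,U} and {K}.
Refine {A,M,P,U} on symbol x: members go to different blocks, giving {A,U} and {M,P}.
Stable partition: {D,F} | {A,U} | {K} | {M,P} — 4 equivalence classes.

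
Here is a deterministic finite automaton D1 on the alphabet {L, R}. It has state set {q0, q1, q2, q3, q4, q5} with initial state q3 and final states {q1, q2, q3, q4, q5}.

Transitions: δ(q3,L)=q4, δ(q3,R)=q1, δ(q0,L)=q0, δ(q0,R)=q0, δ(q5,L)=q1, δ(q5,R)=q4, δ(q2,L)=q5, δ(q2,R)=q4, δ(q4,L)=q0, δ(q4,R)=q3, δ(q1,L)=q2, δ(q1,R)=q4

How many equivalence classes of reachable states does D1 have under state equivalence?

All states are reachable from the start state.
Initial partition by acceptance: {q1,q2,q3,q4,q5} | {q0}.
On input L, block {q1,q2,q3,q4,q5} splits into {q1,q2,q3,q5} and {q4}.
On input L, block {q1,q2,q3,q5} splits into {q1,q2,q5} and {q3}.
Stable partition: {q1,q2,q5} | {q0} | {q4} | {q3} — 4 equivalence classes.

4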